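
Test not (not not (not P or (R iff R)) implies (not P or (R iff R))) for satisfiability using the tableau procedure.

Unsatisfiable

Initial set: {not (not not (not P or (R iff R)) implies (not P or (R iff R)))}.
not (not not (not P or (R iff R)) implies (not P or (R iff R))): α-rule — add not not (not P or (R iff R)), not (not P or (R iff R)).
not not (not P or (R iff R)): drop double negation, giving (not P or (R iff R)).
not (not P or (R iff R)): α-rule — add not not P, not (R iff R).
(not P or (R iff R)): β-rule — branch into not P  //  (R iff R).
  branch 1 (add not P):
    × closes — contains both P and not P.
  branch 2 (add (R iff R)):
    not (R iff R): β-rule — branch into R, not R  //  not R, R.
      branch 2.1 (add R, not R):
        × closes — contains both R and not R.
      branch 2.2 (add not R, R):
        × closes — contains both R and not R.
All 3 branches close.
Every branch closed; the formula is unsatisfiable.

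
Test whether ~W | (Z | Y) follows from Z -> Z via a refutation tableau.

No

Initial set: {(Z -> Z); ~(~W | (Z | Y))}.
~(~W | (Z | Y)): α-rule — add ~~W, ~(Z | Y).
~(Z | Y): α-rule — add ~Z, ~Y.
(Z -> Z): β-rule — branch into ~Z  //  Z.
  branch 1 (add ~Z):
    ○ open, literals {W=true, Y=false, Z=false}.
  branch 2 (add Z):
    × closes — contains both Z and ~Z.
1 branch closed, 1 open.
An open branch gives a countermodel: W=true, Y=false, Z=false (unmentioned atoms arbitrary); the premises hold there but the conclusion fails.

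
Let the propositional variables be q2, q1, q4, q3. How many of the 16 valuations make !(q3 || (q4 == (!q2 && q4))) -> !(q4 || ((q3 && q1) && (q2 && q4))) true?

Initial set: {T (!(q3 || (q4 == (!q2 && q4))) -> !(q4 || ((q3 && q1) && (q2 && q4))))}.
T (!(q3 || (q4 == (!q2 && q4))) -> !(q4 || ((q3 && q1) && (q2 && q4)))): β-rule — branch into F !(q3 || (q4 == (!q2 && q4)))  //  T !(q4 || ((q3 && q1) && (q2 && q4))).
  branch 1 (add F !(q3 || (q4 == (!q2 && q4)))):
    F !(q3 || (q4 == (!q2 && q4))): β-rule — branch into T q3  //  T (q4 == (!q2 && q4)).
      branch 1.1 (add T q3):
        ○ open, literals {q3=true}.
      branch 1.2 (add T (q4 == (!q2 && q4))):
        T (q4 == (!q2 && q4)): β-rule — branch into T q4, T (!q2 && q4)  //  F q4, F (!q2 && q4).
          branch 1.2.1 (add T q4, T (!q2 && q4)):
            T (!q2 && q4): α-rule — add T !q2, T q4.
            ○ open, literals {q2=false, q4=true}.
          branch 1.2.2 (add F q4, F (!q2 && q4)):
            F (!q2 && q4): β-rule — branch into F !q2  //  F q4.
              branch 1.2.2.1 (add F !q2):
                ○ open, literals {q2=true, q4=false}.
              branch 1.2.2.2 (add F q4):
                ○ open, literals {q4=false}.
  branch 2 (add T !(q4 || ((q3 && q1) && (q2 && q4)))):
    T !(q4 || ((q3 && q1) && (q2 && q4))): α-rule — add F q4, F ((q3 && q1) && (q2 && q4)).
    F ((q3 && q1) && (q2 && q4)): β-rule — branch into F (q3 && q1)  //  F (q2 && q4).
      branch 2.1 (add F (q3 && q1)):
        F (q3 && q1): β-rule — branch into F q3  //  F q1.
          branch 2.1.1 (add F q3):
            ○ open, literals {q3=false, q4=false}.
          branch 2.1.2 (add F q1):
            ○ open, literals {q1=false, q4=false}.
      branch 2.2 (add F (q2 && q4)):
        F (q2 && q4): β-rule — branch into F q2  //  F q4.
          branch 2.2.1 (add F q2):
            ○ open, literals {q2=false, q4=false}.
          branch 2.2.2 (add F q4):
            ○ open, literals {q4=false}.
0 branches closed, 8 open.
Each open branch fixes some atoms; the unmentioned ones are free. Counting distinct full assignments: branch {q3=true} (q2, q1, q4) contributes 8 new; branch {q2=false, q4=true} (q1, q3) contributes 2 new; branch {q2=true, q4=false} (q1, q3) contributes 2 new; branch {q4=false} (q2, q1, q3) contributes 2 new; branch {q3=false, q4=false} (q2, q1) contributes 0 new; branch {q1=false, q4=false} (q2, q3) contributes 0 new; branch {q2=false, q4=false} (q1, q3) contributes 0 new; branch {q4=false} (q2, q1, q3) contributes 0 new. Total: 14.

14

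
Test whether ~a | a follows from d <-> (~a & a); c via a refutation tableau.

Initial set: {(d <-> (~a & a)); c; ~(~a | a)}.
~(~a | a): α-rule — add ~~a, ~a.
× closes — contains both a and ~a.
All 1 branch closes.
Every branch closed, so the premises entail the conclusion.

Yes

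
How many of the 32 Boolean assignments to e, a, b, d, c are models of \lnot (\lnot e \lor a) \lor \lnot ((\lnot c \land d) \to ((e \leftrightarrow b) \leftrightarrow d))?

11

Initial set: {T (\lnot (\lnot e \lor a) \lor \lnot ((\lnot c \land d) \to ((e \leftrightarrow b) \leftrightarrow d)))}.
T (\lnot (\lnot e \lor a) \lor \lnot ((\lnot c \land d) \to ((e \leftrightarrow b) \leftrightarrow d))): β-rule — branch into T \lnot (\lnot e \lor a)  //  T \lnot ((\lnot c \land d) \to ((e \leftrightarrow b) \leftrightarrow d)).
  branch 1 (add T \lnot (\lnot e \lor a)):
    T \lnot (\lnot e \lor a): α-rule — add F \lnot e, F a.
    ○ open, literals {a=0, e=1}.
  branch 2 (add T \lnot ((\lnot c \land d) \to ((e \leftrightarrow b) \leftrightarrow d))):
    T \lnot ((\lnot c \land d) \to ((e \leftrightarrow b) \leftrightarrow d)): α-rule — add T (\lnot c \land d), F ((e \leftrightarrow b) \leftrightarrow d).
    T (\lnot c \land d): α-rule — add T \lnot c, T d.
    F ((e \leftrightarrow b) \leftrightarrow d): β-rule — branch into T (e \leftrightarrow b), F d  //  F (e \leftrightarrow b), T d.
      branch 2.1 (add T (e \leftrightarrow b), F d):
        × closes — contains both d and \lnot d.
      branch 2.2 (add F (e \leftrightarrow b), T d):
        F (e \leftrightarrow b): β-rule — branch into T e, F b  //  F e, T b.
          branch 2.2.1 (add T e, F b):
            ○ open, literals {b=0, c=0, d=1, e=1}.
          branch 2.2.2 (add F e, T b):
            ○ open, literals {b=1, c=0, d=1, e=0}.
1 branch closed, 3 open.
Each open branch fixes some atoms; the unmentioned ones are free. Counting distinct full assignments: branch {a=0, e=1} (b, d, c) contributes 8 new; branch {b=0, c=0, d=1, e=1} (a) contributes 1 new; branch {b=1, c=0, d=1, e=0} (a) contributes 2 new. Total: 11.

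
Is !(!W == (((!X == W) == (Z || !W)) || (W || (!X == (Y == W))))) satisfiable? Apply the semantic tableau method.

Satisfiable

Initial set: {!(!W == (((!X == W) == (Z || !W)) || (W || (!X == (Y == W)))))}.
!(!W == (((!X == W) == (Z || !W)) || (W || (!X == (Y == W))))): β-rule — branch into !W, !(((!X == W) == (Z || !W)) || (W || (!X == (Y == W))))  //  !!W, (((!X == W) == (Z || !W)) || (W || (!X == (Y == W)))).
  branch 1 (add !W, !(((!X == W) == (Z || !W)) || (W || (!X == (Y == W))))):
    !(((!X == W) == (Z || !W)) || (W || (!X == (Y == W)))): α-rule — add !((!X == W) == (Z || !W)), !(W || (!X == (Y == W))).
    !(W || (!X == (Y == W))): α-rule — add !W, !(!X == (Y == W)).
    !((!X == W) == (Z || !W)): β-rule — branch into (!X == W), !(Z || !W)  //  !(!X == W), (Z || !W).
      branch 1.1 (add (!X == W), !(Z || !W)):
        !(Z || !W): α-rule — add !Z, !!W.
        × closes — contains both W and !W.
      branch 1.2 (add !(!X == W), (Z || !W)):
        !(!X == (Y == W)): β-rule — branch into !X, !(Y == W)  //  !!X, (Y == W).
          branch 1.2.1 (add !X, !(Y == W)):
            !(!X == W): β-rule — branch into !X, !W  //  !!X, W.
              branch 1.2.1.1 (add !X, !W):
                (Z || !W): β-rule — branch into Z  //  !W.
                  branch 1.2.1.1.1 (add Z):
                    !(Y == W): β-rule — branch into Y, !W  //  !Y, W.
                      branch 1.2.1.1.1.1 (add Y, !W):
                        ○ open, literals {W=false, X=false, Y=true, Z=true}.
                      branch 1.2.1.1.1.2 (add !Y, W):
                        × closes — contains both W and !W.
                  branch 1.2.1.1.2 (add !W):
                    !(Y == W): β-rule — branch into Y, !W  //  !Y, W.
                      branch 1.2.1.1.2.1 (add Y, !W):
                        ○ open, literals {W=false, X=false, Y=true}.
                      branch 1.2.1.1.2.2 (add !Y, W):
                        × closes — contains both W and !W.
              branch 1.2.1.2 (add !!X, W):
                × closes — contains both X and !X.
          branch 1.2.2 (add !!X, (Y == W)):
            !(!X == W): β-rule — branch into !X, !W  //  !!X, W.
              branch 1.2.2.1 (add !X, !W):
                × closes — contains both X and !X.
              branch 1.2.2.2 (add !!X, W):
                × closes — contains both W and !W.
  branch 2 (add !!W, (((!X == W) == (Z || !W)) || (W || (!X == (Y == W))))):
    (((!X == W) == (Z || !W)) || (W || (!X == (Y == W)))): β-rule — branch into ((!X == W) == (Z || !W))  //  (W || (!X == (Y == W))).
      branch 2.1 (add ((!X == W) == (Z || !W))):
        ((!X == W) == (Z || !W)): β-rule — branch into (!X == W), (Z || !W)  //  !(!X == W), !(Z || !W).
          branch 2.1.1 (add (!X == W), (Z || !W)):
            (!X == W): β-rule — branch into !X, W  //  !!X, !W.
              branch 2.1.1.1 (add !X, W):
                (Z || !W): β-rule — branch into Z  //  !W.
                  branch 2.1.1.1.1 (add Z):
                    ○ open, literals {W=true, X=false, Z=true}.
                  branch 2.1.1.1.2 (add !W):
                    × closes — contains both W and !W.
              branch 2.1.1.2 (add !!X, !W):
                × closes — contains both W and !W.
          branch 2.1.2 (add !(!X == W), !(Z || !W)):
            !(Z || !W): α-rule — add !Z, !!W.
            !(!X == W): β-rule — branch into !X, !W  //  !!X, W.
              branch 2.1.2.1 (add !X, !W):
                × closes — contains both W and !W.
              branch 2.1.2.2 (add !!X, W):
                ○ open, literals {W=true, X=true, Z=false}.
      branch 2.2 (add (W || (!X == (Y == W)))):
        (W || (!X == (Y == W))): β-rule — branch into W  //  (!X == (Y == W)).
          branch 2.2.1 (add W):
            ○ open, literals {W=true}.
          branch 2.2.2 (add (!X == (Y == W))):
            (!X == (Y == W)): β-rule — branch into !X, (Y == W)  //  !!X, !(Y == W).
              branch 2.2.2.1 (add !X, (Y == W)):
                (Y == W): β-rule — branch into Y, W  //  !Y, !W.
                  branch 2.2.2.1.1 (add Y, W):
                    ○ open, literals {W=true, X=false, Y=true}.
                  branch 2.2.2.1.2 (add !Y, !W):
                    × closes — contains both W and !W.
              branch 2.2.2.2 (add !!X, !(Y == W)):
                !(Y == W): β-rule — branch into Y, !W  //  !Y, W.
                  branch 2.2.2.2.1 (add Y, !W):
                    × closes — contains both W and !W.
                  branch 2.2.2.2.2 (add !Y, W):
                    ○ open, literals {W=true, X=true, Y=false}.
11 branches closed, 7 open.
An open branch gives a satisfying assignment: W=false, X=false, Y=true, Z=true.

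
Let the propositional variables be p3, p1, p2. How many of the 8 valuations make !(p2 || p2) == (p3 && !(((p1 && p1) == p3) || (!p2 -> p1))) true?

Initial set: {(!(p2 || p2) == (p3 && !(((p1 && p1) == p3) || (!p2 -> p1))))}.
(!(p2 || p2) == (p3 && !(((p1 && p1) == p3) || (!p2 -> p1)))): β-rule — branch into !(p2 || p2), (p3 && !(((p1 && p1) == p3) || (!p2 -> p1)))  //  !!(p2 || p2), !(p3 && !(((p1 && p1) == p3) || (!p2 -> p1))).
  branch 1 (add !(p2 || p2), (p3 && !(((p1 && p1) == p3) || (!p2 -> p1)))):
    !(p2 || p2): α-rule — add !p2, !p2.
    (p3 && !(((p1 && p1) == p3) || (!p2 -> p1))): α-rule — add p3, !(((p1 && p1) == p3) || (!p2 -> p1)).
    !(((p1 && p1) == p3) || (!p2 -> p1)): α-rule — add !((p1 && p1) == p3), !(!p2 -> p1).
    !(!p2 -> p1): α-rule — add !p2, !p1.
    !((p1 && p1) == p3): β-rule — branch into (p1 && p1), !p3  //  !(p1 && p1), p3.
      branch 1.1 (add (p1 && p1), !p3):
        × closes — contains both p3 and !p3.
      branch 1.2 (add !(p1 && p1), p3):
        !(p1 && p1): β-rule — branch into !p1  //  !p1.
          branch 1.2.1 (add !p1):
            ○ open, literals {p1=false, p2=false, p3=true}.
          branch 1.2.2 (add !p1):
            ○ open, literals {p1=false, p2=false, p3=true}.
  branch 2 (add !!(p2 || p2), !(p3 && !(((p1 && p1) == p3) || (!p2 -> p1)))):
    !!(p2 || p2): β-rule — branch into p2  //  p2.
      branch 2.1 (add p2):
        !(p3 && !(((p1 && p1) == p3) || (!p2 -> p1))): β-rule — branch into !p3  //  !!(((p1 && p1) == p3) || (!p2 -> p1)).
          branch 2.1.1 (add !p3):
            ○ open, literals {p2=true, p3=false}.
          branch 2.1.2 (add !!(((p1 && p1) == p3) || (!p2 -> p1))):
            !!(((p1 && p1) == p3) || (!p2 -> p1)): β-rule — branch into ((p1 && p1) == p3)  //  (!p2 -> p1).
              branch 2.1.2.1 (add ((p1 && p1) == p3)):
                ((p1 && p1) == p3): β-rule — branch into (p1 && p1), p3  //  !(p1 && p1), !p3.
                  branch 2.1.2.1.1 (add (p1 && p1), p3):
                    (p1 && p1): α-rule — add p1, p1.
                    ○ open, literals {p1=true, p2=true, p3=true}.
                  branch 2.1.2.1.2 (add !(p1 && p1), !p3):
                    !(p1 && p1): β-rule — branch into !p1  //  !p1.
                      branch 2.1.2.1.2.1 (add !p1):
                        ○ open, literals {p1=false, p2=true, p3=false}.
                      branch 2.1.2.1.2.2 (add !p1):
                        ○ open, literals {p1=false, p2=true, p3=false}.
              branch 2.1.2.2 (add (!p2 -> p1)):
                (!p2 -> p1): β-rule — branch into !!p2  //  p1.
                  branch 2.1.2.2.1 (add !!p2):
                    ○ open, literals {p2=true}.
                  branch 2.1.2.2.2 (add p1):
                    ○ open, literals {p1=true, p2=true}.
      branch 2.2 (add p2):
        !(p3 && !(((p1 && p1) == p3) || (!p2 -> p1))): β-rule — branch into !p3  //  !!(((p1 && p1) == p3) || (!p2 -> p1)).
          branch 2.2.1 (add !p3):
            ○ open, literals {p2=true, p3=false}.
          branch 2.2.2 (add !!(((p1 && p1) == p3) || (!p2 -> p1))):
            !!(((p1 && p1) == p3) || (!p2 -> p1)): β-rule — branch into ((p1 && p1) == p3)  //  (!p2 -> p1).
              branch 2.2.2.1 (add ((p1 && p1) == p3)):
                ((p1 && p1) == p3): β-rule — branch into (p1 && p1), p3  //  !(p1 && p1), !p3.
                  branch 2.2.2.1.1 (add (p1 && p1), p3):
                    (p1 && p1): α-rule — add p1, p1.
                    ○ open, literals {p1=true, p2=true, p3=true}.
                  branch 2.2.2.1.2 (add !(p1 && p1), !p3):
                    !(p1 && p1): β-rule — branch into !p1  //  !p1.
                      branch 2.2.2.1.2.1 (add !p1):
                        ○ open, literals {p1=false, p2=true, p3=false}.
                      branch 2.2.2.1.2.2 (add !p1):
                        ○ open, literals {p1=false, p2=true, p3=false}.
              branch 2.2.2.2 (add (!p2 -> p1)):
                (!p2 -> p1): β-rule — branch into !!p2  //  p1.
                  branch 2.2.2.2.1 (add !!p2):
                    ○ open, literals {p2=true}.
                  branch 2.2.2.2.2 (add p1):
                    ○ open, literals {p1=true, p2=true}.
1 branch closed, 14 open.
Each open branch fixes some atoms; the unmentioned ones are free. Counting distinct full assignments: branch {p1=false, p2=false, p3=true} (none free) contributes 1 new; branch {p1=false, p2=false, p3=true} (none free) contributes 0 new; branch {p2=true, p3=false} (p1) contributes 2 new; branch {p1=true, p2=true, p3=true} (none free) contributes 1 new; branch {p1=false, p2=true, p3=false} (none free) contributes 0 new; branch {p1=false, p2=true, p3=false} (none free) contributes 0 new; branch {p2=true} (p3, p1) contributes 1 new; branch {p1=true, p2=true} (p3) contributes 0 new; branch {p2=true, p3=false} (p1) contributes 0 new; branch {p1=true, p2=true, p3=true} (none free) contributes 0 new; branch {p1=false, p2=true, p3=false} (none free) contributes 0 new; branch {p1=false, p2=true, p3=false} (none free) contributes 0 new; branch {p2=true} (p3, p1) contributes 0 new; branch {p1=true, p2=true} (p3) contributes 0 new. Total: 5.

5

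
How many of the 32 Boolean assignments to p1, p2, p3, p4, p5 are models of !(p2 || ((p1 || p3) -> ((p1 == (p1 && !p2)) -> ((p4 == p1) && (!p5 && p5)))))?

12

Initial set: {!(p2 || ((p1 || p3) -> ((p1 == (p1 && !p2)) -> ((p4 == p1) && (!p5 && p5)))))}.
!(p2 || ((p1 || p3) -> ((p1 == (p1 && !p2)) -> ((p4 == p1) && (!p5 && p5))))): α-rule — add !p2, !((p1 || p3) -> ((p1 == (p1 && !p2)) -> ((p4 == p1) && (!p5 && p5)))).
!((p1 || p3) -> ((p1 == (p1 && !p2)) -> ((p4 == p1) && (!p5 && p5)))): α-rule — add (p1 || p3), !((p1 == (p1 && !p2)) -> ((p4 == p1) && (!p5 && p5))).
!((p1 == (p1 && !p2)) -> ((p4 == p1) && (!p5 && p5))): α-rule — add (p1 == (p1 && !p2)), !((p4 == p1) && (!p5 && p5)).
(p1 || p3): β-rule — branch into p1  //  p3.
  branch 1 (add p1):
    (p1 == (p1 && !p2)): β-rule — branch into p1, (p1 && !p2)  //  !p1, !(p1 && !p2).
      branch 1.1 (add p1, (p1 && !p2)):
        (p1 && !p2): α-rule — add p1, !p2.
        !((p4 == p1) && (!p5 && p5)): β-rule — branch into !(p4 == p1)  //  !(!p5 && p5).
          branch 1.1.1 (add !(p4 == p1)):
            !(p4 == p1): β-rule — branch into p4, !p1  //  !p4, p1.
              branch 1.1.1.1 (add p4, !p1):
                × closes — contains both p1 and !p1.
              branch 1.1.1.2 (add !p4, p1):
                ○ open, literals {p1=T, p2=F, p4=F}.
          branch 1.1.2 (add !(!p5 && p5)):
            !(!p5 && p5): β-rule — branch into !!p5  //  !p5.
              branch 1.1.2.1 (add !!p5):
                ○ open, literals {p1=T, p2=F, p5=T}.
              branch 1.1.2.2 (add !p5):
                ○ open, literals {p1=T, p2=F, p5=F}.
      branch 1.2 (add !p1, !(p1 && !p2)):
        × closes — contains both p1 and !p1.
  branch 2 (add p3):
    (p1 == (p1 && !p2)): β-rule — branch into p1, (p1 && !p2)  //  !p1, !(p1 && !p2).
      branch 2.1 (add p1, (p1 && !p2)):
        (p1 && !p2): α-rule — add p1, !p2.
        !((p4 == p1) && (!p5 && p5)): β-rule — branch into !(p4 == p1)  //  !(!p5 && p5).
          branch 2.1.1 (add !(p4 == p1)):
            !(p4 == p1): β-rule — branch into p4, !p1  //  !p4, p1.
              branch 2.1.1.1 (add p4, !p1):
                × closes — contains both p1 and !p1.
              branch 2.1.1.2 (add !p4, p1):
                ○ open, literals {p1=T, p2=F, p3=T, p4=F}.
          branch 2.1.2 (add !(!p5 && p5)):
            !(!p5 && p5): β-rule — branch into !!p5  //  !p5.
              branch 2.1.2.1 (add !!p5):
                ○ open, literals {p1=T, p2=F, p3=T, p5=T}.
              branch 2.1.2.2 (add !p5):
                ○ open, literals {p1=T, p2=F, p3=T, p5=F}.
      branch 2.2 (add !p1, !(p1 && !p2)):
        !((p4 == p1) && (!p5 && p5)): β-rule — branch into !(p4 == p1)  //  !(!p5 && p5).
          branch 2.2.1 (add !(p4 == p1)):
            !(p1 && !p2): β-rule — branch into !p1  //  !!p2.
              branch 2.2.1.1 (add !p1):
                !(p4 == p1): β-rule — branch into p4, !p1  //  !p4, p1.
                  branch 2.2.1.1.1 (add p4, !p1):
                    ○ open, literals {p1=F, p2=F, p3=T, p4=T}.
                  branch 2.2.1.1.2 (add !p4, p1):
                    × closes — contains both p1 and !p1.
              branch 2.2.1.2 (add !!p2):
                × closes — contains both p2 and !p2.
          branch 2.2.2 (add !(!p5 && p5)):
            !(p1 && !p2): β-rule — branch into !p1  //  !!p2.
              branch 2.2.2.1 (add !p1):
                !(!p5 && p5): β-rule — branch into !!p5  //  !p5.
                  branch 2.2.2.1.1 (add !!p5):
                    ○ open, literals {p1=F, p2=F, p3=T, p5=T}.
                  branch 2.2.2.1.2 (add !p5):
                    ○ open, literals {p1=F, p2=F, p3=T, p5=F}.
              branch 2.2.2.2 (add !!p2):
                × closes — contains both p2 and !p2.
6 branches closed, 9 open.
Each open branch fixes some atoms; the unmentioned ones are free. Counting distinct full assignments: branch {p1=T, p2=F, p4=F} (p3, p5) contributes 4 new; branch {p1=T, p2=F, p5=T} (p3, p4) contributes 2 new; branch {p1=T, p2=F, p5=F} (p3, p4) contributes 2 new; branch {p1=T, p2=F, p3=T, p4=F} (p5) contributes 0 new; branch {p1=T, p2=F, p3=T, p5=T} (p4) contributes 0 new; branch {p1=T, p2=F, p3=T, p5=F} (p4) contributes 0 new; branch {p1=F, p2=F, p3=T, p4=T} (p5) contributes 2 new; branch {p1=F, p2=F, p3=T, p5=T} (p4) contributes 1 new; branch {p1=F, p2=F, p3=T, p5=F} (p4) contributes 1 new. Total: 12.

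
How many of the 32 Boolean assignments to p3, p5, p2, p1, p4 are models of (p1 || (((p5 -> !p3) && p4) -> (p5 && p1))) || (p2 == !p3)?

Initial set: {((p1 || (((p5 -> !p3) && p4) -> (p5 && p1))) || (p2 == !p3))}.
((p1 || (((p5 -> !p3) && p4) -> (p5 && p1))) || (p2 == !p3)): β-rule — branch into (p1 || (((p5 -> !p3) && p4) -> (p5 && p1)))  //  (p2 == !p3).
  branch 1 (add (p1 || (((p5 -> !p3) && p4) -> (p5 && p1)))):
    (p1 || (((p5 -> !p3) && p4) -> (p5 && p1))): β-rule — branch into p1  //  (((p5 -> !p3) && p4) -> (p5 && p1)).
      branch 1.1 (add p1):
        ○ open, literals {p1=true}.
      branch 1.2 (add (((p5 -> !p3) && p4) -> (p5 && p1))):
        (((p5 -> !p3) && p4) -> (p5 && p1)): β-rule — branch into !((p5 -> !p3) && p4)  //  (p5 && p1).
          branch 1.2.1 (add !((p5 -> !p3) && p4)):
            !((p5 -> !p3) && p4): β-rule — branch into !(p5 -> !p3)  //  !p4.
              branch 1.2.1.1 (add !(p5 -> !p3)):
                !(p5 -> !p3): α-rule — add p5, !!p3.
                ○ open, literals {p3=true, p5=true}.
              branch 1.2.1.2 (add !p4):
                ○ open, literals {p4=false}.
          branch 1.2.2 (add (p5 && p1)):
            (p5 && p1): α-rule — add p5, p1.
            ○ open, literals {p1=true, p5=true}.
  branch 2 (add (p2 == !p3)):
    (p2 == !p3): β-rule — branch into p2, !p3  //  !p2, !!p3.
      branch 2.1 (add p2, !p3):
        ○ open, literals {p2=true, p3=false}.
      branch 2.2 (add !p2, !!p3):
        ○ open, literals {p2=false, p3=true}.
0 branches closed, 6 open.
Each open branch fixes some atoms; the unmentioned ones are free. Counting distinct full assignments: branch {p1=true} (p3, p5, p2, p4) contributes 16 new; branch {p3=true, p5=true} (p2, p1, p4) contributes 4 new; branch {p4=false} (p3, p5, p2, p1) contributes 6 new; branch {p1=true, p5=true} (p3, p2, p4) contributes 0 new; branch {p2=true, p3=false} (p5, p1, p4) contributes 2 new; branch {p2=false, p3=true} (p5, p1, p4) contributes 1 new. Total: 29.

29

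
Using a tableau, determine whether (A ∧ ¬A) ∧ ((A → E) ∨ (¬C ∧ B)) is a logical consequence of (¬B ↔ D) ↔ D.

No

Initial set: {((¬B ↔ D) ↔ D); ¬((A ∧ ¬A) ∧ ((A → E) ∨ (¬C ∧ B)))}.
((¬B ↔ D) ↔ D): β-rule — branch into (¬B ↔ D), D  //  ¬(¬B ↔ D), ¬D.
  branch 1 (add (¬B ↔ D), D):
    ¬((A ∧ ¬A) ∧ ((A → E) ∨ (¬C ∧ B))): β-rule — branch into ¬(A ∧ ¬A)  //  ¬((A → E) ∨ (¬C ∧ B)).
      branch 1.1 (add ¬(A ∧ ¬A)):
        (¬B ↔ D): β-rule — branch into ¬B, D  //  ¬¬B, ¬D.
          branch 1.1.1 (add ¬B, D):
            ¬(A ∧ ¬A): β-rule — branch into ¬A  //  ¬¬A.
              branch 1.1.1.1 (add ¬A):
                ○ open, literals {A=0, B=0, D=1}.
              branch 1.1.1.2 (add ¬¬A):
                ○ open, literals {A=1, B=0, D=1}.
          branch 1.1.2 (add ¬¬B, ¬D):
            × closes — contains both D and ¬D.
      branch 1.2 (add ¬((A → E) ∨ (¬C ∧ B))):
        ¬((A → E) ∨ (¬C ∧ B)): α-rule — add ¬(A → E), ¬(¬C ∧ B).
        ¬(A → E): α-rule — add A, ¬E.
        (¬B ↔ D): β-rule — branch into ¬B, D  //  ¬¬B, ¬D.
          branch 1.2.1 (add ¬B, D):
            ¬(¬C ∧ B): β-rule — branch into ¬¬C  //  ¬B.
              branch 1.2.1.1 (add ¬¬C):
                ○ open, literals {A=1, B=0, C=1, D=1, E=0}.
              branch 1.2.1.2 (add ¬B):
                ○ open, literals {A=1, B=0, D=1, E=0}.
          branch 1.2.2 (add ¬¬B, ¬D):
            × closes — contains both D and ¬D.
  branch 2 (add ¬(¬B ↔ D), ¬D):
    ¬((A ∧ ¬A) ∧ ((A → E) ∨ (¬C ∧ B))): β-rule — branch into ¬(A ∧ ¬A)  //  ¬((A → E) ∨ (¬C ∧ B)).
      branch 2.1 (add ¬(A ∧ ¬A)):
        ¬(¬B ↔ D): β-rule — branch into ¬B, ¬D  //  ¬¬B, D.
          branch 2.1.1 (add ¬B, ¬D):
            ¬(A ∧ ¬A): β-rule — branch into ¬A  //  ¬¬A.
              branch 2.1.1.1 (add ¬A):
                ○ open, literals {A=0, B=0, D=0}.
              branch 2.1.1.2 (add ¬¬A):
                ○ open, literals {A=1, B=0, D=0}.
          branch 2.1.2 (add ¬¬B, D):
            × closes — contains both D and ¬D.
      branch 2.2 (add ¬((A → E) ∨ (¬C ∧ B))):
        ¬((A → E) ∨ (¬C ∧ B)): α-rule — add ¬(A → E), ¬(¬C ∧ B).
        ¬(A → E): α-rule — add A, ¬E.
        ¬(¬B ↔ D): β-rule — branch into ¬B, ¬D  //  ¬¬B, D.
          branch 2.2.1 (add ¬B, ¬D):
            ¬(¬C ∧ B): β-rule — branch into ¬¬C  //  ¬B.
              branch 2.2.1.1 (add ¬¬C):
                ○ open, literals {A=1, B=0, C=1, D=0, E=0}.
              branch 2.2.1.2 (add ¬B):
                ○ open, literals {A=1, B=0, D=0, E=0}.
          branch 2.2.2 (add ¬¬B, D):
            × closes — contains both D and ¬D.
4 branches closed, 8 open.
An open branch gives a countermodel: A=0, B=0, D=1 (unmentioned atoms arbitrary); the premises hold there but the conclusion fails.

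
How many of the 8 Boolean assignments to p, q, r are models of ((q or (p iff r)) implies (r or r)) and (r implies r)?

Initial set: {(((q or (p iff r)) implies (r or r)) and (r implies r))}.
(((q or (p iff r)) implies (r or r)) and (r implies r)): α-rule — add ((q or (p iff r)) implies (r or r)), (r implies r).
((q or (p iff r)) implies (r or r)): β-rule — branch into not (q or (p iff r))  //  (r or r).
  branch 1 (add not (q or (p iff r))):
    not (q or (p iff r)): α-rule — add not q, not (p iff r).
    (r implies r): β-rule — branch into not r  //  r.
      branch 1.1 (add not r):
        not (p iff r): β-rule — branch into p, not r  //  not p, r.
          branch 1.1.1 (add p, not r):
            ○ open, literals {p=T, q=F, r=F}.
          branch 1.1.2 (add not p, r):
            × closes — contains both r and not r.
      branch 1.2 (add r):
        not (p iff r): β-rule — branch into p, not r  //  not p, r.
          branch 1.2.1 (add p, not r):
            × closes — contains both r and not r.
          branch 1.2.2 (add not p, r):
            ○ open, literals {p=F, q=F, r=T}.
  branch 2 (add (r or r)):
    (r implies r): β-rule — branch into not r  //  r.
      branch 2.1 (add not r):
        (r or r): β-rule — branch into r  //  r.
          branch 2.1.1 (add r):
            × closes — contains both r and not r.
          branch 2.1.2 (add r):
            × closes — contains both r and not r.
      branch 2.2 (add r):
        (r or r): β-rule — branch into r  //  r.
          branch 2.2.1 (add r):
            ○ open, literals {r=T}.
          branch 2.2.2 (add r):
            ○ open, literals {r=T}.
4 branches closed, 4 open.
Each open branch fixes some atoms; the unmentioned ones are free. Counting distinct full assignments: branch {p=T, q=F, r=F} (none free) contributes 1 new; branch {p=F, q=F, r=T} (none free) contributes 1 new; branch {r=T} (p, q) contributes 3 new; branch {r=T} (p, q) contributes 0 new. Total: 5.

5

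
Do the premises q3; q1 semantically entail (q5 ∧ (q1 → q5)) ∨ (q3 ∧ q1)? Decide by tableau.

Initial set: {q3; q1; ¬((q5 ∧ (q1 → q5)) ∨ (q3 ∧ q1))}.
¬((q5 ∧ (q1 → q5)) ∨ (q3 ∧ q1)): α-rule — add ¬(q5 ∧ (q1 → q5)), ¬(q3 ∧ q1).
¬(q5 ∧ (q1 → q5)): β-rule — branch into ¬q5  //  ¬(q1 → q5).
  branch 1 (add ¬q5):
    ¬(q3 ∧ q1): β-rule — branch into ¬q3  //  ¬q1.
      branch 1.1 (add ¬q3):
        × closes — contains both q3 and ¬q3.
      branch 1.2 (add ¬q1):
        × closes — contains both q1 and ¬q1.
  branch 2 (add ¬(q1 → q5)):
    ¬(q1 → q5): α-rule — add q1, ¬q5.
    ¬(q3 ∧ q1): β-rule — branch into ¬q3  //  ¬q1.
      branch 2.1 (add ¬q3):
        × closes — contains both q3 and ¬q3.
      branch 2.2 (add ¬q1):
        × closes — contains both q1 and ¬q1.
All 4 branches close.
Every branch closed, so the premises entail the conclusion.

Yes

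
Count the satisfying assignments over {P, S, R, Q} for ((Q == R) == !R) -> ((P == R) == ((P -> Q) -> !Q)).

Initial set: {T (((Q == R) == !R) -> ((P == R) == ((P -> Q) -> !Q)))}.
T (((Q == R) == !R) -> ((P == R) == ((P -> Q) -> !Q))): β-rule — branch into F ((Q == R) == !R)  //  T ((P == R) == ((P -> Q) -> !Q)).
  branch 1 (add F ((Q == R) == !R)):
    F ((Q == R) == !R): β-rule — branch into T (Q == R), F !R  //  F (Q == R), T !R.
      branch 1.1 (add T (Q == R), F !R):
        T (Q == R): β-rule — branch into T Q, T R  //  F Q, F R.
          branch 1.1.1 (add T Q, T R):
            ○ open, literals {Q=true, R=true}.
          branch 1.1.2 (add F Q, F R):
            × closes — contains both R and !R.
      branch 1.2 (add F (Q == R), T !R):
        F (Q == R): β-rule — branch into T Q, F R  //  F Q, T R.
          branch 1.2.1 (add T Q, F R):
            ○ open, literals {Q=true, R=false}.
          branch 1.2.2 (add F Q, T R):
            × closes — contains both R and !R.
  branch 2 (add T ((P == R) == ((P -> Q) -> !Q))):
    T ((P == R) == ((P -> Q) -> !Q)): β-rule — branch into T (P == R), T ((P -> Q) -> !Q)  //  F (P == R), F ((P -> Q) -> !Q).
      branch 2.1 (add T (P == R), T ((P -> Q) -> !Q)):
        T (P == R): β-rule — branch into T P, T R  //  F P, F R.
          branch 2.1.1 (add T P, T R):
            T ((P -> Q) -> !Q): β-rule — branch into F (P -> Q)  //  T !Q.
              branch 2.1.1.1 (add F (P -> Q)):
                F (P -> Q): α-rule — add T P, F Q.
                ○ open, literals {P=true, Q=false, R=true}.
              branch 2.1.1.2 (add T !Q):
                ○ open, literals {P=true, Q=false, R=true}.
          branch 2.1.2 (add F P, F R):
            T ((P -> Q) -> !Q): β-rule — branch into F (P -> Q)  //  T !Q.
              branch 2.1.2.1 (add F (P -> Q)):
                F (P -> Q): α-rule — add T P, F Q.
                × closes — contains both P and !P.
              branch 2.1.2.2 (add T !Q):
                ○ open, literals {P=false, Q=false, R=false}.
      branch 2.2 (add F (P == R), F ((P -> Q) -> !Q)):
        F ((P -> Q) -> !Q): α-rule — add T (P -> Q), F !Q.
        F (P == R): β-rule — branch into T P, F R  //  F P, T R.
          branch 2.2.1 (add T P, F R):
            T (P -> Q): β-rule — branch into F P  //  T Q.
              branch 2.2.1.1 (add F P):
                × closes — contains both P and !P.
              branch 2.2.1.2 (add T Q):
                ○ open, literals {P=true, Q=true, R=false}.
          branch 2.2.2 (add F P, T R):
            T (P -> Q): β-rule — branch into F P  //  T Q.
              branch 2.2.2.1 (add F P):
                ○ open, literals {P=false, Q=true, R=true}.
              branch 2.2.2.2 (add T Q):
                ○ open, literals {P=false, Q=true, R=true}.
4 branches closed, 8 open.
Each open branch fixes some atoms; the unmentioned ones are free. Counting distinct full assignments: branch {Q=true, R=true} (P, S) contributes 4 new; branch {Q=true, R=false} (P, S) contributes 4 new; branch {P=true, Q=false, R=true} (S) contributes 2 new; branch {P=true, Q=false, R=true} (S) contributes 0 new; branch {P=false, Q=false, R=false} (S) contributes 2 new; branch {P=true, Q=true, R=false} (S) contributes 0 new; branch {P=false, Q=true, R=true} (S) contributes 0 new; branch {P=false, Q=true, R=true} (S) contributes 0 new. Total: 12.

12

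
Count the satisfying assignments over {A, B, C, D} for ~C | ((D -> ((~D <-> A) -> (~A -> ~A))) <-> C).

16

Initial set: {(~C | ((D -> ((~D <-> A) -> (~A -> ~A))) <-> C))}.
(~C | ((D -> ((~D <-> A) -> (~A -> ~A))) <-> C)): β-rule — branch into ~C  //  ((D -> ((~D <-> A) -> (~A -> ~A))) <-> C).
  branch 1 (add ~C):
    ○ open, literals {C=F}.
  branch 2 (add ((D -> ((~D <-> A) -> (~A -> ~A))) <-> C)):
    ((D -> ((~D <-> A) -> (~A -> ~A))) <-> C): β-rule — branch into (D -> ((~D <-> A) -> (~A -> ~A))), C  //  ~(D -> ((~D <-> A) -> (~A -> ~A))), ~C.
      branch 2.1 (add (D -> ((~D <-> A) -> (~A -> ~A))), C):
        (D -> ((~D <-> A) -> (~A -> ~A))): β-rule — branch into ~D  //  ((~D <-> A) -> (~A -> ~A)).
          branch 2.1.1 (add ~D):
            ○ open, literals {C=T, D=F}.
          branch 2.1.2 (add ((~D <-> A) -> (~A -> ~A))):
            ((~D <-> A) -> (~A -> ~A)): β-rule — branch into ~(~D <-> A)  //  (~A -> ~A).
              branch 2.1.2.1 (add ~(~D <-> A)):
                ~(~D <-> A): β-rule — branch into ~D, ~A  //  ~~D, A.
                  branch 2.1.2.1.1 (add ~D, ~A):
                    ○ open, literals {A=F, C=T, D=F}.
                  branch 2.1.2.1.2 (add ~~D, A):
                    ○ open, literals {A=T, C=T, D=T}.
              branch 2.1.2.2 (add (~A -> ~A)):
                (~A -> ~A): β-rule — branch into ~~A  //  ~A.
                  branch 2.1.2.2.1 (add ~~A):
                    ○ open, literals {A=T, C=T}.
                  branch 2.1.2.2.2 (add ~A):
                    ○ open, literals {A=F, C=T}.
      branch 2.2 (add ~(D -> ((~D <-> A) -> (~A -> ~A))), ~C):
        ~(D -> ((~D <-> A) -> (~A -> ~A))): α-rule — add D, ~((~D <-> A) -> (~A -> ~A)).
        ~((~D <-> A) -> (~A -> ~A)): α-rule — add (~D <-> A), ~(~A -> ~A).
        ~(~A -> ~A): α-rule — add ~A, ~~A.
        × closes — contains both A and ~A.
1 branch closed, 6 open.
Each open branch fixes some atoms; the unmentioned ones are free. Counting distinct full assignments: branch {C=F} (A, B, D) contributes 8 new; branch {C=T, D=F} (A, B) contributes 4 new; branch {A=F, C=T, D=F} (B) contributes 0 new; branch {A=T, C=T, D=T} (B) contributes 2 new; branch {A=T, C=T} (B, D) contributes 0 new; branch {A=F, C=T} (B, D) contributes 2 new. Total: 16.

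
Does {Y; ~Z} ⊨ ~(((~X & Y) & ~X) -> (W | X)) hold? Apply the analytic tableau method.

Initial set: {T Y; T ~Z; F ~(((~X & Y) & ~X) -> (W | X))}.
F ~(((~X & Y) & ~X) -> (W | X)): β-rule — branch into F ((~X & Y) & ~X)  //  T (W | X).
  branch 1 (add F ((~X & Y) & ~X)):
    F ((~X & Y) & ~X): β-rule — branch into F (~X & Y)  //  F ~X.
      branch 1.1 (add F (~X & Y)):
        F (~X & Y): β-rule — branch into F ~X  //  F Y.
          branch 1.1.1 (add F ~X):
            ○ open, literals {X=1, Y=1, Z=0}.
          branch 1.1.2 (add F Y):
            × closes — contains both Y and ~Y.
      branch 1.2 (add F ~X):
        ○ open, literals {X=1, Y=1, Z=0}.
  branch 2 (add T (W | X)):
    T (W | X): β-rule — branch into T W  //  T X.
      branch 2.1 (add T W):
        ○ open, literals {W=1, Y=1, Z=0}.
      branch 2.2 (add T X):
        ○ open, literals {X=1, Y=1, Z=0}.
1 branch closed, 4 open.
An open branch gives a countermodel: X=1, Y=1, Z=0 (unmentioned atoms arbitrary); the premises hold there but the conclusion fails.

No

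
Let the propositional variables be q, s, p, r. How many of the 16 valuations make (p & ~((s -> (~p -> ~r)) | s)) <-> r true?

Initial set: {((p & ~((s -> (~p -> ~r)) | s)) <-> r)}.
((p & ~((s -> (~p -> ~r)) | s)) <-> r): β-rule — branch into (p & ~((s -> (~p -> ~r)) | s)), r  //  ~(p & ~((s -> (~p -> ~r)) | s)), ~r.
  branch 1 (add (p & ~((s -> (~p -> ~r)) | s)), r):
    (p & ~((s -> (~p -> ~r)) | s)): α-rule — add p, ~((s -> (~p -> ~r)) | s).
    ~((s -> (~p -> ~r)) | s): α-rule — add ~(s -> (~p -> ~r)), ~s.
    ~(s -> (~p -> ~r)): α-rule — add s, ~(~p -> ~r).
    × closes — contains both s and ~s.
  branch 2 (add ~(p & ~((s -> (~p -> ~r)) | s)), ~r):
    ~(p & ~((s -> (~p -> ~r)) | s)): β-rule — branch into ~p  //  ~~((s -> (~p -> ~r)) | s).
      branch 2.1 (add ~p):
        ○ open, literals {p=F, r=F}.
      branch 2.2 (add ~~((s -> (~p -> ~r)) | s)):
        ~~((s -> (~p -> ~r)) | s): β-rule — branch into (s -> (~p -> ~r))  //  s.
          branch 2.2.1 (add (s -> (~p -> ~r))):
            (s -> (~p -> ~r)): β-rule — branch into ~s  //  (~p -> ~r).
              branch 2.2.1.1 (add ~s):
                ○ open, literals {r=F, s=F}.
              branch 2.2.1.2 (add (~p -> ~r)):
                (~p -> ~r): β-rule — branch into ~~p  //  ~r.
                  branch 2.2.1.2.1 (add ~~p):
                    ○ open, literals {p=T, r=F}.
                  branch 2.2.1.2.2 (add ~r):
                    ○ open, literals {r=F}.
          branch 2.2.2 (add s):
            ○ open, literals {r=F, s=T}.
1 branch closed, 5 open.
Each open branch fixes some atoms; the unmentioned ones are free. Counting distinct full assignments: branch {p=F, r=F} (q, s) contributes 4 new; branch {r=F, s=F} (q, p) contributes 2 new; branch {p=T, r=F} (q, s) contributes 2 new; branch {r=F} (q, s, p) contributes 0 new; branch {r=F, s=T} (q, p) contributes 0 new. Total: 8.

8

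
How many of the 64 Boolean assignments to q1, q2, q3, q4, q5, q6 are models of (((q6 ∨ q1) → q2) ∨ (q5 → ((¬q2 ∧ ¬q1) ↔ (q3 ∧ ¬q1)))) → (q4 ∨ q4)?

Initial set: {((((q6 ∨ q1) → q2) ∨ (q5 → ((¬q2 ∧ ¬q1) ↔ (q3 ∧ ¬q1)))) → (q4 ∨ q4))}.
((((q6 ∨ q1) → q2) ∨ (q5 → ((¬q2 ∧ ¬q1) ↔ (q3 ∧ ¬q1)))) → (q4 ∨ q4)): β-rule — branch into ¬(((q6 ∨ q1) → q2) ∨ (q5 → ((¬q2 ∧ ¬q1) ↔ (q3 ∧ ¬q1))))  //  (q4 ∨ q4).
  branch 1 (add ¬(((q6 ∨ q1) → q2) ∨ (q5 → ((¬q2 ∧ ¬q1) ↔ (q3 ∧ ¬q1))))):
    ¬(((q6 ∨ q1) → q2) ∨ (q5 → ((¬q2 ∧ ¬q1) ↔ (q3 ∧ ¬q1)))): α-rule — add ¬((q6 ∨ q1) → q2), ¬(q5 → ((¬q2 ∧ ¬q1) ↔ (q3 ∧ ¬q1))).
    ¬((q6 ∨ q1) → q2): α-rule — add (q6 ∨ q1), ¬q2.
    ¬(q5 → ((¬q2 ∧ ¬q1) ↔ (q3 ∧ ¬q1))): α-rule — add q5, ¬((¬q2 ∧ ¬q1) ↔ (q3 ∧ ¬q1)).
    (q6 ∨ q1): β-rule — branch into q6  //  q1.
      branch 1.1 (add q6):
        ¬((¬q2 ∧ ¬q1) ↔ (q3 ∧ ¬q1)): β-rule — branch into (¬q2 ∧ ¬q1), ¬(q3 ∧ ¬q1)  //  ¬(¬q2 ∧ ¬q1), (q3 ∧ ¬q1).
          branch 1.1.1 (add (¬q2 ∧ ¬q1), ¬(q3 ∧ ¬q1)):
            (¬q2 ∧ ¬q1): α-rule — add ¬q2, ¬q1.
            ¬(q3 ∧ ¬q1): β-rule — branch into ¬q3  //  ¬¬q1.
              branch 1.1.1.1 (add ¬q3):
                ○ open, literals {q1=0, q2=0, q3=0, q5=1, q6=1}.
              branch 1.1.1.2 (add ¬¬q1):
                × closes — contains both q1 and ¬q1.
          branch 1.1.2 (add ¬(¬q2 ∧ ¬q1), (q3 ∧ ¬q1)):
            (q3 ∧ ¬q1): α-rule — add q3, ¬q1.
            ¬(¬q2 ∧ ¬q1): β-rule — branch into ¬¬q2  //  ¬¬q1.
              branch 1.1.2.1 (add ¬¬q2):
                × closes — contains both q2 and ¬q2.
              branch 1.1.2.2 (add ¬¬q1):
                × closes — contains both q1 and ¬q1.
      branch 1.2 (add q1):
        ¬((¬q2 ∧ ¬q1) ↔ (q3 ∧ ¬q1)): β-rule — branch into (¬q2 ∧ ¬q1), ¬(q3 ∧ ¬q1)  //  ¬(¬q2 ∧ ¬q1), (q3 ∧ ¬q1).
          branch 1.2.1 (add (¬q2 ∧ ¬q1), ¬(q3 ∧ ¬q1)):
            (¬q2 ∧ ¬q1): α-rule — add ¬q2, ¬q1.
            × closes — contains both q1 and ¬q1.
          branch 1.2.2 (add ¬(¬q2 ∧ ¬q1), (q3 ∧ ¬q1)):
            (q3 ∧ ¬q1): α-rule — add q3, ¬q1.
            × closes — contains both q1 and ¬q1.
  branch 2 (add (q4 ∨ q4)):
    (q4 ∨ q4): β-rule — branch into q4  //  q4.
      branch 2.1 (add q4):
        ○ open, literals {q4=1}.
      branch 2.2 (add q4):
        ○ open, literals {q4=1}.
5 branches closed, 3 open.
Each open branch fixes some atoms; the unmentioned ones are free. Counting distinct full assignments: branch {q1=0, q2=0, q3=0, q5=1, q6=1} (q4) contributes 2 new; branch {q4=1} (q1, q2, q3, q5, q6) contributes 31 new; branch {q4=1} (q1, q2, q3, q5, q6) contributes 0 new. Total: 33.

33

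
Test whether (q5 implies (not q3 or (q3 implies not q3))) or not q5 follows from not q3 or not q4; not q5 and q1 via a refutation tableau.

Initial set: {(not q3 or not q4); (not q5 and q1); not ((q5 implies (not q3 or (q3 implies not q3))) or not q5)}.
(not q5 and q1): α-rule — add not q5, q1.
not ((q5 implies (not q3 or (q3 implies not q3))) or not q5): α-rule — add not (q5 implies (not q3 or (q3 implies not q3))), not not q5.
× closes — contains both q5 and not q5.
All 1 branch closes.
Every branch closed, so the premises entail the conclusion.

Yes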